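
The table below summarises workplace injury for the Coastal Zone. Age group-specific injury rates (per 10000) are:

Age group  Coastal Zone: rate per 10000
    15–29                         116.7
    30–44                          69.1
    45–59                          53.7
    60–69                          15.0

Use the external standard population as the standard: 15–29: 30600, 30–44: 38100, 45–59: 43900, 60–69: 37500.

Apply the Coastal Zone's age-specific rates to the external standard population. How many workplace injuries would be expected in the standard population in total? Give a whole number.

Expected workplace injuries = Σ (standard pop × age-specific rate ÷ 10000)
= 30600×116.7/10000 + 38100×69.1/10000 + 43900×53.7/10000 + 37500×15.0/10000
= 357.10 + 263.27 + 235.74 + 56.25 = 912.37.

912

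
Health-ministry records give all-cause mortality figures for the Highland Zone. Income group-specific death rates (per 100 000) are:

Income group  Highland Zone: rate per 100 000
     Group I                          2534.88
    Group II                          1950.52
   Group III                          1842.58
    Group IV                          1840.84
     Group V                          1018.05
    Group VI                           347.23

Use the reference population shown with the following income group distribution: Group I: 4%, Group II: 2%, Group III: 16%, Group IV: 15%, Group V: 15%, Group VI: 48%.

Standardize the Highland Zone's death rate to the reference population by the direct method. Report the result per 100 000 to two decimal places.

1030.72

Standard weights: 0.04, 0.02, 0.16, 0.15, 0.15, 0.48.
Standardized rate: 0.0400×2534.88 + 0.0200×1950.52 + 0.1600×1842.58 + 0.1500×1840.84 + 0.1500×1018.05 + 0.4800×347.23 = 1030.7223 per 100 000.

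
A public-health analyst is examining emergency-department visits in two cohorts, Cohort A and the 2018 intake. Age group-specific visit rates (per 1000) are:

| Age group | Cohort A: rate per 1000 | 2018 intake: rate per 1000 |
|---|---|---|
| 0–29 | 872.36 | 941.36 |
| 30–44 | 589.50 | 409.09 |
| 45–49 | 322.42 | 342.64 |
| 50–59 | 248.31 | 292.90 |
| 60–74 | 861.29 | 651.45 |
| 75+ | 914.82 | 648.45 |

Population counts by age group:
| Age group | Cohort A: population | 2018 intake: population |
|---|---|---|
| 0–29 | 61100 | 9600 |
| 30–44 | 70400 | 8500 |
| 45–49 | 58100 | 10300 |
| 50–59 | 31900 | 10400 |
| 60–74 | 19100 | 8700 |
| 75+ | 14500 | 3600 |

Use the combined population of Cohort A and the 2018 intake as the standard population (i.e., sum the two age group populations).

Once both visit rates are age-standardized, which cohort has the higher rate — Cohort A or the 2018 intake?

Cohort A

Combined standard total = 306200; weights = 0.2309, 0.2577, 0.2234, 0.1381, 0.0908, 0.0591.
Cohort A: 0.2309×872.36 + 0.2577×589.50 + 0.2234×322.42 + 0.1381×248.31 + 0.0908×861.29 + 0.0591×914.82 = 591.9221 per 1000.
The 2018 intake: 0.2309×941.36 + 0.2577×409.09 + 0.2234×342.64 + 0.1381×292.90 + 0.0908×651.45 + 0.0591×648.45 = 537.2464 per 1000.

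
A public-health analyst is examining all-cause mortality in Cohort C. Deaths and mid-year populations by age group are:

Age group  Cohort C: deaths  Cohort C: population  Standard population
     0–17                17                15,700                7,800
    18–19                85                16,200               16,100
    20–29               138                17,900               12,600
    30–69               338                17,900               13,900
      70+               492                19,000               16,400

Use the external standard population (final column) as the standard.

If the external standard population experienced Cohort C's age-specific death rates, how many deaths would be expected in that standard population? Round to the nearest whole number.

877

Age-specific rates per 1,000 for Cohort C: 1.083, 5.247, 7.709, 18.883, 25.895.
Expected deaths = Σ (standard pop × age-specific rate ÷ 1,000)
= 7,800×1.083/1,000 + 16,100×5.247/1,000 + 12,600×7.709/1,000 + 13,900×18.883/1,000 + 16,400×25.895/1,000
= 8.45 + 84.48 + 97.14 + 262.47 + 424.67 = 877.20.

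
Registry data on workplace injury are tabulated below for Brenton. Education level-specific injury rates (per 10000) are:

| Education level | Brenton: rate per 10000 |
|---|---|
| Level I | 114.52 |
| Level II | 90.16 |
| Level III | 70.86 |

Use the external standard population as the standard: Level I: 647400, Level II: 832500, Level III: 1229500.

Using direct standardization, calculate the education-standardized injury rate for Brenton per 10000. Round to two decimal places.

Standard total = 2709400; weights = 0.2389, 0.3073, 0.4538.
Standardized rate: 0.2389×114.52 + 0.3073×90.16 + 0.4538×70.86 = 87.2226 per 10000.

87.22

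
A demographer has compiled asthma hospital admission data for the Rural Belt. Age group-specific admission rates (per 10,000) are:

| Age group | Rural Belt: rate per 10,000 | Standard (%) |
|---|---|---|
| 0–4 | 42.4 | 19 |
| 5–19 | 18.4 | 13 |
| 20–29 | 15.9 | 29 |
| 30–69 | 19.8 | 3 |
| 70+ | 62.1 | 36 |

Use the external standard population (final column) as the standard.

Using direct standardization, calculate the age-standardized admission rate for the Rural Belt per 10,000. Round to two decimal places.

38.01

Standard weights: 0.19, 0.13, 0.29, 0.03, 0.36.
Standardized rate: 0.1900×42.4 + 0.1300×18.4 + 0.2900×15.9 + 0.0300×19.8 + 0.3600×62.1 = 38.0090 per 10,000.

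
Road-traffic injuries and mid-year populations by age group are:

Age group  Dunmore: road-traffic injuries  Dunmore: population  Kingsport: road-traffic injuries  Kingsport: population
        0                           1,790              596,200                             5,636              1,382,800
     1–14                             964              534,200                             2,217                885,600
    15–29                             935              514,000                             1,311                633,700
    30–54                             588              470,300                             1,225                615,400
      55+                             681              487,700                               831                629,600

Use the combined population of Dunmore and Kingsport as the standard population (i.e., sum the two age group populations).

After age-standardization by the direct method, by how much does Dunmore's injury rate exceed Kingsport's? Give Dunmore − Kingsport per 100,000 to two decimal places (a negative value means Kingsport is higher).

Age-specific rates per 100,000 for Dunmore: 300.23, 180.46, 181.91, 125.03, 139.64.
For Kingsport: 407.58, 250.34, 206.88, 199.06, 131.99.
Combined standard total = 6,749,500; weights = 0.2932, 0.2104, 0.1700, 0.1609, 0.1655.
Dunmore: 0.2932×300.23 + 0.2104×180.46 + 0.1700×181.91 + 0.1609×125.03 + 0.1655×139.64 = 200.1492 per 100,000.
Kingsport: 0.2932×407.58 + 0.2104×250.34 + 0.1700×206.88 + 0.1609×199.06 + 0.1655×131.99 = 261.2125 per 100,000.
Difference = 200.1492 − 261.2125 = -61.0633.

-61.06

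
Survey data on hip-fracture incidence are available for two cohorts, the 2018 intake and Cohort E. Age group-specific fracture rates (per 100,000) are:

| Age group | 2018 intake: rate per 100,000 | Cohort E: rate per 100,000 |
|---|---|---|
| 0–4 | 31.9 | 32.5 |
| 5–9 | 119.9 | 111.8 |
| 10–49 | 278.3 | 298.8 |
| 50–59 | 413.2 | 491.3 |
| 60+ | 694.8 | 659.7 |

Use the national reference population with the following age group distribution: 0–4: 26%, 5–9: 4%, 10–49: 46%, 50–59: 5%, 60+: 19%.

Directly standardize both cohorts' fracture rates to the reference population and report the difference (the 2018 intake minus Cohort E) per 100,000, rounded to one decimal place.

Standard weights: 0.26, 0.04, 0.46, 0.05, 0.19.
The 2018 intake: 0.2600×31.9 + 0.0400×119.9 + 0.4600×278.3 + 0.0500×413.2 + 0.1900×694.8 = 293.7800 per 100,000.
Cohort E: 0.2600×32.5 + 0.0400×111.8 + 0.4600×298.8 + 0.0500×491.3 + 0.1900×659.7 = 300.2780 per 100,000.
Difference = 293.7800 − 300.2780 = -6.4980.

-6.5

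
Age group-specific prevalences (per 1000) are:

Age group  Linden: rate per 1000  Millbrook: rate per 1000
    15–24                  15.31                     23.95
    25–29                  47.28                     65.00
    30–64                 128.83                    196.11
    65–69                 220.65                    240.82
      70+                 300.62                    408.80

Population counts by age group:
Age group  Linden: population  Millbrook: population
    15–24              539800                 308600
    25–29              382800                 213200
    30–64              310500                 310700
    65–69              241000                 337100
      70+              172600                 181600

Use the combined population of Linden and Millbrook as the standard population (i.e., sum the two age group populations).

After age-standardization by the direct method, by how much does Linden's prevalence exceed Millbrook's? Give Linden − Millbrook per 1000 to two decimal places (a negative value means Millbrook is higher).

Combined standard total = 2997900; weights = 0.2830, 0.1988, 0.2072, 0.1928, 0.1181.
Linden: 0.2830×15.31 + 0.1988×47.28 + 0.2072×128.83 + 0.1928×220.65 + 0.1181×300.62 = 118.4944 per 1000.
Millbrook: 0.2830×23.95 + 0.1988×65.00 + 0.2072×196.11 + 0.1928×240.82 + 0.1181×408.80 = 155.0745 per 1000.
Difference = 118.4944 − 155.0745 = -36.5800.

-36.58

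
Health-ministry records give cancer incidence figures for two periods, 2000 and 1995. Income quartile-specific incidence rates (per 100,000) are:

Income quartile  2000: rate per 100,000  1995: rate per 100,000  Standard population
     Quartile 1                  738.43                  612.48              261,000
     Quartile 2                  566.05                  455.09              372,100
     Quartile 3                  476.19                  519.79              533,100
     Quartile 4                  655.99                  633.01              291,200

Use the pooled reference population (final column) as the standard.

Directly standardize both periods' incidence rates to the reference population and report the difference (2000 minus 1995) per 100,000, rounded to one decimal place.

Standard total = 1,457,400; weights = 0.1791, 0.2553, 0.3658, 0.1998.
2000: 0.1791×738.43 + 0.2553×566.05 + 0.3658×476.19 + 0.1998×655.99 = 582.0218 per 100,000.
1995: 0.1791×612.48 + 0.2553×455.09 + 0.3658×519.79 + 0.1998×633.01 = 542.4927 per 100,000.
Difference = 582.0218 − 542.4927 = 39.5291.

39.5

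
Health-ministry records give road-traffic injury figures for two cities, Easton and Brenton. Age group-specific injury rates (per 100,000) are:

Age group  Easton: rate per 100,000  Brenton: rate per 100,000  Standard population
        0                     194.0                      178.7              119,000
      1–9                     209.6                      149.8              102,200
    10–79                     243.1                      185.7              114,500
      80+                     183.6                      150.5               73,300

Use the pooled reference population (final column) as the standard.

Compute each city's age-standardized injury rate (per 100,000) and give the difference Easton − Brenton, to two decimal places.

41.40

Standard total = 409,000; weights = 0.2910, 0.2499, 0.2800, 0.1792.
Easton: 0.2910×194.0 + 0.2499×209.6 + 0.2800×243.1 + 0.1792×183.6 = 209.7798 per 100,000.
Brenton: 0.2910×178.7 + 0.2499×149.8 + 0.2800×185.7 + 0.1792×150.5 = 168.3843 per 100,000.
Difference = 209.7798 − 168.3843 = 41.3956.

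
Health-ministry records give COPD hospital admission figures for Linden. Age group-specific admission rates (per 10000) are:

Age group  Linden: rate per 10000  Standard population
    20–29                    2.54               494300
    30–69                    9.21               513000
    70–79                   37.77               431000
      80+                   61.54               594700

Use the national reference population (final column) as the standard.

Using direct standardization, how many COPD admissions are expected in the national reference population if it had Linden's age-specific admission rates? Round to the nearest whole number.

Expected COPD admissions = Σ (standard pop × age-specific rate ÷ 10000)
= 494300×2.54/10000 + 513000×9.21/10000 + 431000×37.77/10000 + 594700×61.54/10000
= 125.55 + 472.47 + 1627.89 + 3659.78 = 5885.70.

5886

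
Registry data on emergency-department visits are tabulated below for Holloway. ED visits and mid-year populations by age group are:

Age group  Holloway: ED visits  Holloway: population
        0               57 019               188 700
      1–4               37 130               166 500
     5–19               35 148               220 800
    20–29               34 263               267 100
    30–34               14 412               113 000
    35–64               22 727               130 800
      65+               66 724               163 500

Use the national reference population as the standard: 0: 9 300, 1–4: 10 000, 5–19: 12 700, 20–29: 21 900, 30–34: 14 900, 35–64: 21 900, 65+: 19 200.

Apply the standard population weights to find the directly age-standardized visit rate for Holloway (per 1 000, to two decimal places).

213.03

Age-specific rates per 1 000 for Holloway: 302.167, 223.003, 159.185, 128.278, 127.540, 173.754, 408.098.
Standard total = 109 900; weights = 0.0846, 0.0910, 0.1156, 0.1993, 0.1356, 0.1993, 0.1747.
Standardized rate: 0.0846×302.167 + 0.0910×223.003 + 0.1156×159.185 + 0.1993×128.278 + 0.1356×127.540 + 0.1993×173.754 + 0.1747×408.098 = 213.0314 per 1 000.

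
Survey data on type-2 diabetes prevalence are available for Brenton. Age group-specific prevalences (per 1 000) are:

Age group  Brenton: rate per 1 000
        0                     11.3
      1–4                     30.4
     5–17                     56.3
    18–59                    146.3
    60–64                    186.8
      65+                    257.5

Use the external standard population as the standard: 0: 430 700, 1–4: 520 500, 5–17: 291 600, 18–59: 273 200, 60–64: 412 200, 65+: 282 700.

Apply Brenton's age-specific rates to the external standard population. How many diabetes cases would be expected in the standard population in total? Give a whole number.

Expected diabetes cases = Σ (standard pop × age-specific rate ÷ 1 000)
= 430 700×11.3/1 000 + 520 500×30.4/1 000 + 291 600×56.3/1 000 + 273 200×146.3/1 000 + 412 200×186.8/1 000 + 282 700×257.5/1 000
= 4866.91 + 15823.20 + 16417.08 + 39969.16 + 76998.96 + 72795.25 = 226870.56.

226871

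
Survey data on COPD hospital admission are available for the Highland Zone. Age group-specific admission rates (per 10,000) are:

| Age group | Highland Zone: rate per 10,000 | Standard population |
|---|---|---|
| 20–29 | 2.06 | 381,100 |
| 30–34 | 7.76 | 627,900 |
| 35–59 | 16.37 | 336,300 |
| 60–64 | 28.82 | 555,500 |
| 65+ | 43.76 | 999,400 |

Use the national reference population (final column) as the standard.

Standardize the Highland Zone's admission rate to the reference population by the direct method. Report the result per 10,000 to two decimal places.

Standard total = 2,900,200; weights = 0.1314, 0.2165, 0.1160, 0.1915, 0.3446.
Standardized rate: 0.1314×2.06 + 0.2165×7.76 + 0.1160×16.37 + 0.1915×28.82 + 0.3446×43.76 = 24.4487 per 10,000.

24.45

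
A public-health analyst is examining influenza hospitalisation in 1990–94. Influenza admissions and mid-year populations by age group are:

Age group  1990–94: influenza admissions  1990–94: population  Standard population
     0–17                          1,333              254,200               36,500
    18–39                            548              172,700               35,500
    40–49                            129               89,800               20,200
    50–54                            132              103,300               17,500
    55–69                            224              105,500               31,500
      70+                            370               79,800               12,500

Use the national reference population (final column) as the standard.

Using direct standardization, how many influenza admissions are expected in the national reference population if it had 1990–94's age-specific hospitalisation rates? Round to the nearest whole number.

480

Age-specific rates per 100,000 for 1990–94: 524.39, 317.31, 143.65, 127.78, 212.32, 463.66.
Expected influenza admissions = Σ (standard pop × age-specific rate ÷ 100,000)
= 36,500×524.39/100,000 + 35,500×317.31/100,000 + 20,200×143.65/100,000 + 17,500×127.78/100,000 + 31,500×212.32/100,000 + 12,500×463.66/100,000
= 191.40 + 112.65 + 29.02 + 22.36 + 66.88 + 57.96 = 480.27.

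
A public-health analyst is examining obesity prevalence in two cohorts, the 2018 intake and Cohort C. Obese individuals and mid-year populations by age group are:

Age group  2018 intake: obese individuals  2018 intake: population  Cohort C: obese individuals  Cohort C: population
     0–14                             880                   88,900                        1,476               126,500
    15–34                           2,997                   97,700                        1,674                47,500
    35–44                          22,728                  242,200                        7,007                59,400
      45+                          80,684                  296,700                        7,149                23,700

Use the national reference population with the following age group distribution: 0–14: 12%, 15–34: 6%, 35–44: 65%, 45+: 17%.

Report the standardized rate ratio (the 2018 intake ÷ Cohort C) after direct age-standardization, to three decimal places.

Age-specific rates per 1,000 for the 2018 intake: 9.899, 30.676, 93.840, 271.938.
For Cohort C: 11.668, 35.242, 117.963, 301.646.
Standard weights: 0.12, 0.06, 0.65, 0.17.
The 2018 intake: 0.1200×9.899 + 0.0600×30.676 + 0.6500×93.840 + 0.1700×271.938 = 110.2537 per 1,000.
Cohort C: 0.1200×11.668 + 0.0600×35.242 + 0.6500×117.963 + 0.1700×301.646 = 131.4704 per 1,000.
Ratio = 110.2537 ÷ 131.4704 = 0.83862.

0.839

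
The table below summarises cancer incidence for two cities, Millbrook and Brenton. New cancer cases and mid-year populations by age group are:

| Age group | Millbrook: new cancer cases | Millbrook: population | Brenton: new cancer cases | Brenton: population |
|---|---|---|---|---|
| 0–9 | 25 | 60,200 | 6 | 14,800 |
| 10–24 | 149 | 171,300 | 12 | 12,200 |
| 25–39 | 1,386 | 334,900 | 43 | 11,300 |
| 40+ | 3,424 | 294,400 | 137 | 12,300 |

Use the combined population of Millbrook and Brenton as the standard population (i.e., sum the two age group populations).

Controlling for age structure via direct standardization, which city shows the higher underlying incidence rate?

Millbrook

Age-specific rates per 100,000 for Millbrook: 41.53, 86.98, 413.85, 1163.04.
For Brenton: 40.54, 98.36, 380.53, 1113.82.
Combined standard total = 911,400; weights = 0.0823, 0.2013, 0.3799, 0.3365.
Millbrook: 0.0823×41.53 + 0.2013×86.98 + 0.3799×413.85 + 0.3365×1163.04 = 569.5170 per 100,000.
Brenton: 0.0823×40.54 + 0.2013×98.36 + 0.3799×380.53 + 0.3365×1113.82 = 542.5044 per 100,000.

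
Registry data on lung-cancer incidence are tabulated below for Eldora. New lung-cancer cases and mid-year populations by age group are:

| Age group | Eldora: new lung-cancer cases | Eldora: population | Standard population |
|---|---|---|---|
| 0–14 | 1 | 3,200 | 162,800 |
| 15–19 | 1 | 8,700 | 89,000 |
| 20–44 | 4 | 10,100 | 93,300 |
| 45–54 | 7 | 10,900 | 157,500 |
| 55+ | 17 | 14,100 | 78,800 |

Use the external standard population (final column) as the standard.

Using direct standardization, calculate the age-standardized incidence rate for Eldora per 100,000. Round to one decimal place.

Age-specific rates per 100,000 for Eldora: 31.25, 11.49, 39.60, 64.22, 120.57.
Standard total = 581,400; weights = 0.2800, 0.1531, 0.1605, 0.2709, 0.1355.
Standardized rate: 0.2800×31.25 + 0.1531×11.49 + 0.1605×39.60 + 0.2709×64.22 + 0.1355×120.57 = 50.6036 per 100,000.

50.6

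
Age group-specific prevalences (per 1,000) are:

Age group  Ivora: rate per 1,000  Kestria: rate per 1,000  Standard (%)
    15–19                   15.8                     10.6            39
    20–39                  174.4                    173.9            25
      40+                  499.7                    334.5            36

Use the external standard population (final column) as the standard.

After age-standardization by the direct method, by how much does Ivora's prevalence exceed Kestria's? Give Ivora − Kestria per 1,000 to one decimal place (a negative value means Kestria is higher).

Standard weights: 0.39, 0.25, 0.36.
Ivora: 0.3900×15.8 + 0.2500×174.4 + 0.3600×499.7 = 229.6540 per 1,000.
Kestria: 0.3900×10.6 + 0.2500×173.9 + 0.3600×334.5 = 168.0290 per 1,000.
Difference = 229.6540 − 168.0290 = 61.6250.

61.6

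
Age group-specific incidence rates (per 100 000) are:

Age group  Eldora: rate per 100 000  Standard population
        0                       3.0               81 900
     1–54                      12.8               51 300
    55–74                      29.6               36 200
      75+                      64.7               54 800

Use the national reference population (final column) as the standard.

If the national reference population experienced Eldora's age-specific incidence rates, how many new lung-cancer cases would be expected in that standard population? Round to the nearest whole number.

Expected new lung-cancer cases = Σ (standard pop × age-specific rate ÷ 100 000)
= 81 900×3.0/100 000 + 51 300×12.8/100 000 + 36 200×29.6/100 000 + 54 800×64.7/100 000
= 2.46 + 6.57 + 10.72 + 35.46 = 55.19.

55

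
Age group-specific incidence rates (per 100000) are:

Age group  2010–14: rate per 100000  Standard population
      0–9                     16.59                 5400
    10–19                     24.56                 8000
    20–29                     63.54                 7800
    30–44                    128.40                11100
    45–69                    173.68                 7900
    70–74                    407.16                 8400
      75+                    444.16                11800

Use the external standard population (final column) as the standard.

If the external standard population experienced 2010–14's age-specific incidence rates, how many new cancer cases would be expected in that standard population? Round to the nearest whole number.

122

Expected new cancer cases = Σ (standard pop × age-specific rate ÷ 100000)
= 5400×16.59/100000 + 8000×24.56/100000 + 7800×63.54/100000 + 11100×128.40/100000 + 7900×173.68/100000 + 8400×407.16/100000 + 11800×444.16/100000
= 0.90 + 1.96 + 4.96 + 14.25 + 13.72 + 34.20 + 52.41 = 122.40.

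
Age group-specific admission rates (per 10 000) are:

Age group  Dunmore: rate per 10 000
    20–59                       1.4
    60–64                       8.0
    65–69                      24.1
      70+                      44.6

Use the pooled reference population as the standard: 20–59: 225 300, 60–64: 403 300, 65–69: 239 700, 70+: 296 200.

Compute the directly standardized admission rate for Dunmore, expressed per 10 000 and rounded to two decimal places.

19.35

Standard total = 1 164 500; weights = 0.1935, 0.3463, 0.2058, 0.2544.
Standardized rate: 0.1935×1.4 + 0.3463×8.0 + 0.2058×24.1 + 0.2544×44.6 = 19.3466 per 10 000.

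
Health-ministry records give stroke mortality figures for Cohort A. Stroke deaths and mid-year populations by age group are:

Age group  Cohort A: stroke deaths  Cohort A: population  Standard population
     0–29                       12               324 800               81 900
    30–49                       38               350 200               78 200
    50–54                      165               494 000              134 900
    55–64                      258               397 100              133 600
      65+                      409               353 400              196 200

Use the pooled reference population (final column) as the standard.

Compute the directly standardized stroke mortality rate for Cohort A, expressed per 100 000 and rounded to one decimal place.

Age-specific rates per 100 000 for Cohort A: 3.69, 10.85, 33.40, 64.97, 115.73.
Standard total = 624 800; weights = 0.1311, 0.1252, 0.2159, 0.2138, 0.3140.
Standardized rate: 0.1311×3.69 + 0.1252×10.85 + 0.2159×33.40 + 0.2138×64.97 + 0.3140×115.73 = 59.2891 per 100 000.

59.3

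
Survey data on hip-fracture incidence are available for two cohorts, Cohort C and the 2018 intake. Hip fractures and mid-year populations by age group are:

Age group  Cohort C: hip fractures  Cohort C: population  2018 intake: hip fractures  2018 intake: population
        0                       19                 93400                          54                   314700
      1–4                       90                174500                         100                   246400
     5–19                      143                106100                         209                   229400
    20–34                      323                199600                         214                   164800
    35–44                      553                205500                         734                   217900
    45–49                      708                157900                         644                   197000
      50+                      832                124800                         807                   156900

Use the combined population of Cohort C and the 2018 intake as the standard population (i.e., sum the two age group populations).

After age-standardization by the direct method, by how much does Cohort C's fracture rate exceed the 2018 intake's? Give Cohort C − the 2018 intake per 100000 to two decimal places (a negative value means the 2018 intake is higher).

Age-specific rates per 100000 for Cohort C: 20.34, 51.58, 134.78, 161.82, 269.10, 448.39, 666.67.
For the 2018 intake: 17.16, 40.58, 91.11, 129.85, 336.85, 326.90, 514.34.
Combined standard total = 2588900; weights = 0.1576, 0.1626, 0.1296, 0.1408, 0.1635, 0.1371, 0.1088.
Cohort C: 0.1576×20.34 + 0.1626×51.58 + 0.1296×134.78 + 0.1408×161.82 + 0.1635×269.10 + 0.1371×448.39 + 0.1088×666.67 = 229.8527 per 100000.
The 2018 intake: 0.1576×17.16 + 0.1626×40.58 + 0.1296×91.11 + 0.1408×129.85 + 0.1635×336.85 + 0.1371×326.90 + 0.1088×514.34 = 195.2570 per 100000.
Difference = 229.8527 − 195.2570 = 34.5957.

34.60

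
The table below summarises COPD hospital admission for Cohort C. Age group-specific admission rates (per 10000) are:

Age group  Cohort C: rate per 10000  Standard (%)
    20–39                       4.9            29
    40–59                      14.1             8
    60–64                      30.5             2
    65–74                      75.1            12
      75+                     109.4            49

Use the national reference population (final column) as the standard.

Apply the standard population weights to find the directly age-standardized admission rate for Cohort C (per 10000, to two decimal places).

Standard weights: 0.29, 0.08, 0.02, 0.12, 0.49.
Standardized rate: 0.2900×4.9 + 0.0800×14.1 + 0.0200×30.5 + 0.1200×75.1 + 0.4900×109.4 = 65.7770 per 10000.

65.78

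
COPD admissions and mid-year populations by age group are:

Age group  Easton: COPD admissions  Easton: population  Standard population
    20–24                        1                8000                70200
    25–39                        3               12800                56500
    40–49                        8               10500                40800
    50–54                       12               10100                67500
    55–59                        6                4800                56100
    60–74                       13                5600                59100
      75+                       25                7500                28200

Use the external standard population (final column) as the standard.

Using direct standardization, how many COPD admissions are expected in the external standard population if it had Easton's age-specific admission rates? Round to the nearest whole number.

435

Age-specific rates per 10000 for Easton: 1.25, 2.34, 7.62, 11.88, 12.50, 23.21, 33.33.
Expected COPD admissions = Σ (standard pop × age-specific rate ÷ 10000)
= 70200×1.25/10000 + 56500×2.34/10000 + 40800×7.62/10000 + 67500×11.88/10000 + 56100×12.50/10000 + 59100×23.21/10000 + 28200×33.33/10000
= 8.78 + 13.24 + 31.09 + 80.20 + 70.12 + 137.20 + 94.00 = 434.62.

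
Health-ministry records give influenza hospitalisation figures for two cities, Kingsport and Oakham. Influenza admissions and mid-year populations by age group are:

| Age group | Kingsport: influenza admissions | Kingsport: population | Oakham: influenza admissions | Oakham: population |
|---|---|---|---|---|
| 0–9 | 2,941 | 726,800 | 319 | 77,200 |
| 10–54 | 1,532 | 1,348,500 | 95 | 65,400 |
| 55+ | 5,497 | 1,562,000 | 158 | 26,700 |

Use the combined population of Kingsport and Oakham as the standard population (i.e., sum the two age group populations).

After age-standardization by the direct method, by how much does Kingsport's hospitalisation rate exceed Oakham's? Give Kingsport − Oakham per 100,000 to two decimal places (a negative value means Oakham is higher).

Age-specific rates per 100,000 for Kingsport: 404.65, 113.61, 351.92.
For Oakham: 413.21, 145.26, 591.76.
Combined standard total = 3,806,600; weights = 0.2112, 0.3714, 0.4174.
Kingsport: 0.2112×404.65 + 0.3714×113.61 + 0.4174×351.92 = 274.5403 per 100,000.
Oakham: 0.2112×413.21 + 0.3714×145.26 + 0.4174×591.76 = 388.2035 per 100,000.
Difference = 274.5403 − 388.2035 = -113.6632.

-113.66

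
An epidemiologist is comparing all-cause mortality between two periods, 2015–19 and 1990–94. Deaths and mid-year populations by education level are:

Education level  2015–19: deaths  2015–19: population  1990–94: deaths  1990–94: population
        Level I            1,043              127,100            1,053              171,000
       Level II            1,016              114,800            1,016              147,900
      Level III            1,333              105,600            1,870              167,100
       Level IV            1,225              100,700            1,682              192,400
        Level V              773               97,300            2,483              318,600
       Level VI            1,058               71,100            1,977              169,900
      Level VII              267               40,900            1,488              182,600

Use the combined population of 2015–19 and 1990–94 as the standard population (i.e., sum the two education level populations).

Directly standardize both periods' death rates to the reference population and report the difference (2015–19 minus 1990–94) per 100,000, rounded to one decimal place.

149.8

Education-specific rates per 100,000 for 2015–19: 820.61, 885.02, 1262.31, 1216.48, 794.45, 1488.05, 652.81.
For 1990–94: 615.79, 686.95, 1119.09, 874.22, 779.35, 1163.63, 814.90.
Combined standard total = 2,007,000; weights = 0.1485, 0.1309, 0.1359, 0.1460, 0.2072, 0.1201, 0.1114.
2015–19: 0.1485×820.61 + 0.1309×885.02 + 0.1359×1262.31 + 0.1460×1216.48 + 0.2072×794.45 + 0.1201×1488.05 + 0.1114×652.81 = 1002.9082 per 100,000.
1990–94: 0.1485×615.79 + 0.1309×686.95 + 0.1359×1119.09 + 0.1460×874.22 + 0.2072×779.35 + 0.1201×1163.63 + 0.1114×814.90 = 853.0803 per 100,000.
Difference = 1002.9082 − 853.0803 = 149.8279.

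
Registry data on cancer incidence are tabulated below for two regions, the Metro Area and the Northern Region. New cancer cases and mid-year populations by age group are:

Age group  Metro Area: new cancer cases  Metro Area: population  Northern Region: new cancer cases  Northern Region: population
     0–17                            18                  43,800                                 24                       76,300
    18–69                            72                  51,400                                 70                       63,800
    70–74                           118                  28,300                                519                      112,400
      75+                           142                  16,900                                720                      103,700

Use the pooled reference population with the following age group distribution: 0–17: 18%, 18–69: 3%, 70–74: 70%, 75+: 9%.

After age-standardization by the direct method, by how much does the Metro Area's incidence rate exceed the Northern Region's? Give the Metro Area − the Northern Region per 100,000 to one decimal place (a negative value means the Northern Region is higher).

Age-specific rates per 100,000 for the Metro Area: 41.10, 140.08, 416.96, 840.24.
For the Northern Region: 31.45, 109.72, 461.74, 694.31.
Standard weights: 0.18, 0.03, 0.70, 0.09.
The Metro Area: 0.1800×41.10 + 0.0300×140.08 + 0.7000×416.96 + 0.0900×840.24 = 379.0937 per 100,000.
The Northern Region: 0.1800×31.45 + 0.0300×109.72 + 0.7000×461.74 + 0.0900×694.31 = 394.6620 per 100,000.
Difference = 379.0937 − 394.6620 = -15.5683.

-15.6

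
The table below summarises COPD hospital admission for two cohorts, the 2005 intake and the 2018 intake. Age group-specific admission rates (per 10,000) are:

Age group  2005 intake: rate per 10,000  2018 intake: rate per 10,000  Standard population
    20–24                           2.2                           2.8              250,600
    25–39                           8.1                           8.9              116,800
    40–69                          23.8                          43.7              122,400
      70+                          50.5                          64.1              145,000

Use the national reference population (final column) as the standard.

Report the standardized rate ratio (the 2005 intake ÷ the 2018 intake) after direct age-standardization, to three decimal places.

0.716

Standard total = 634,800; weights = 0.3948, 0.1840, 0.1928, 0.2284.
The 2005 intake: 0.3948×2.2 + 0.1840×8.1 + 0.1928×23.8 + 0.2284×50.5 = 18.4830 per 10,000.
The 2018 intake: 0.3948×2.8 + 0.1840×8.9 + 0.1928×43.7 + 0.2284×64.1 = 25.8106 per 10,000.
Ratio = 18.4830 ÷ 25.8106 = 0.71610.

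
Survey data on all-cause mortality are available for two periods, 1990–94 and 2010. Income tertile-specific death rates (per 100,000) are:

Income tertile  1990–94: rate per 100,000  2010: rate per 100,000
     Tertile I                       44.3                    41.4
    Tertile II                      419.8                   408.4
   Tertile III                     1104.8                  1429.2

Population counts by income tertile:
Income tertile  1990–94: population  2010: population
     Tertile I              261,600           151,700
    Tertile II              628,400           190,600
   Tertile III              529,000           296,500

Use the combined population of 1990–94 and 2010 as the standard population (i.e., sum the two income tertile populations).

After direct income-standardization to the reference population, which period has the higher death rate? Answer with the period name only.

Combined standard total = 2,057,800; weights = 0.2008, 0.3980, 0.4012.
1990–94: 0.2008×44.3 + 0.3980×419.8 + 0.4012×1104.8 = 619.1747 per 100,000.
2010: 0.2008×41.4 + 0.3980×408.4 + 0.4012×1429.2 = 744.1903 per 100,000.

2010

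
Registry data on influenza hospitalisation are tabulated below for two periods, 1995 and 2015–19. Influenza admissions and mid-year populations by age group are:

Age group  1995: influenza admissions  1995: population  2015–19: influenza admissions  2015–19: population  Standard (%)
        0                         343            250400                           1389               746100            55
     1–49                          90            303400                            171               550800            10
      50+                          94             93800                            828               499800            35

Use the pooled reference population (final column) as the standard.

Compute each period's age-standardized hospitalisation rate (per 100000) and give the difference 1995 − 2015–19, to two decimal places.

Age-specific rates per 100000 for 1995: 136.98, 29.66, 100.21.
For 2015–19: 186.17, 31.05, 165.67.
Standard weights: 0.55, 0.10, 0.35.
1995: 0.5500×136.98 + 0.1000×29.66 + 0.3500×100.21 = 113.3805 per 100000.
2015–19: 0.5500×186.17 + 0.1000×31.05 + 0.3500×165.67 = 163.4802 per 100000.
Difference = 113.3805 − 163.4802 = -50.0997.

-50.10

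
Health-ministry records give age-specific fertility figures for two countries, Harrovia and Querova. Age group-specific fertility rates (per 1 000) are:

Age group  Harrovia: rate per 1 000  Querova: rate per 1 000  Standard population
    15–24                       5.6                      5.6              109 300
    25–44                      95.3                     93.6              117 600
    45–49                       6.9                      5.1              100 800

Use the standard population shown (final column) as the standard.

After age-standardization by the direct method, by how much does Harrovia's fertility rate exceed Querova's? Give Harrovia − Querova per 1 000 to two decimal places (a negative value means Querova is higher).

1.16

Standard total = 327 700; weights = 0.3335, 0.3589, 0.3076.
Harrovia: 0.3335×5.6 + 0.3589×95.3 + 0.3076×6.9 = 38.1901 per 1 000.
Querova: 0.3335×5.6 + 0.3589×93.6 + 0.3076×5.1 = 37.0263 per 1 000.
Difference = 38.1901 − 37.0263 = 1.1637.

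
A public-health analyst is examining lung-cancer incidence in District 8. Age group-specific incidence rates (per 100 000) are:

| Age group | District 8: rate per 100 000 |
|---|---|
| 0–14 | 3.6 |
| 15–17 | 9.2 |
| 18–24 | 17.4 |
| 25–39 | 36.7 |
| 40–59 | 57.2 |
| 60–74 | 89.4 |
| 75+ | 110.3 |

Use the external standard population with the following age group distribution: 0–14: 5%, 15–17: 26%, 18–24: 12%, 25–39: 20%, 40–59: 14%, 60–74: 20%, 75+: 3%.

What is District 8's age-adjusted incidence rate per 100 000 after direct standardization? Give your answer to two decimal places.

41.20

Standard weights: 0.05, 0.26, 0.12, 0.20, 0.14, 0.20, 0.03.
Standardized rate: 0.0500×3.6 + 0.2600×9.2 + 0.1200×17.4 + 0.2000×36.7 + 0.1400×57.2 + 0.2000×89.4 + 0.0300×110.3 = 41.1970 per 100 000.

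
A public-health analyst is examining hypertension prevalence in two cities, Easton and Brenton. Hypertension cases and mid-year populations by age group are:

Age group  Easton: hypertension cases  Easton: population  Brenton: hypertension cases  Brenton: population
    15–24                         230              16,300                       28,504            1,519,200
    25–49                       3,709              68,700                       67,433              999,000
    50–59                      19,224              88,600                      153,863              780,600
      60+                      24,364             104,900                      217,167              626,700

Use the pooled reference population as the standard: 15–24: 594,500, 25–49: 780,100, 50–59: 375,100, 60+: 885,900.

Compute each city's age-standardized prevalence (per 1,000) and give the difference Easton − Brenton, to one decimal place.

Age-specific rates per 1,000 for Easton: 14.110, 53.988, 216.975, 232.259.
For Brenton: 18.763, 67.501, 197.109, 346.525.
Standard total = 2,635,600; weights = 0.2256, 0.2960, 0.1423, 0.3361.
Easton: 0.2256×14.110 + 0.2960×53.988 + 0.1423×216.975 + 0.3361×232.259 = 128.1116 per 1,000.
Brenton: 0.2256×18.763 + 0.2960×67.501 + 0.1423×197.109 + 0.3361×346.525 = 168.7407 per 1,000.
Difference = 128.1116 − 168.7407 = -40.6292.

-40.6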